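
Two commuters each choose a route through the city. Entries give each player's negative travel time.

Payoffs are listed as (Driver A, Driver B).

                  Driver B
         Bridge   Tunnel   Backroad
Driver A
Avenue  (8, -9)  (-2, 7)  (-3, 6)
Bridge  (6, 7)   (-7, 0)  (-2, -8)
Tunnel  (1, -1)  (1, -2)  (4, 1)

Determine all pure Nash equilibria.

The unique pure-strategy Nash equilibrium is (Tunnel, Backroad).

Driver A against Bridge: payoffs 8, 6, 1 → best response Avenue.
Driver A against Tunnel: payoffs -2, -7, 1 → best response Tunnel.
Driver A against Backroad: payoffs -3, -2, 4 → best response Tunnel.
Driver B against Avenue: payoffs -9, 7, 6 → best response Tunnel.
Driver B against Bridge: payoffs 7, 0, -8 → best response Bridge.
Driver B against Tunnel: payoffs -1, -2, 1 → best response Backroad.
Mutual best responses: (Tunnel, Backroad).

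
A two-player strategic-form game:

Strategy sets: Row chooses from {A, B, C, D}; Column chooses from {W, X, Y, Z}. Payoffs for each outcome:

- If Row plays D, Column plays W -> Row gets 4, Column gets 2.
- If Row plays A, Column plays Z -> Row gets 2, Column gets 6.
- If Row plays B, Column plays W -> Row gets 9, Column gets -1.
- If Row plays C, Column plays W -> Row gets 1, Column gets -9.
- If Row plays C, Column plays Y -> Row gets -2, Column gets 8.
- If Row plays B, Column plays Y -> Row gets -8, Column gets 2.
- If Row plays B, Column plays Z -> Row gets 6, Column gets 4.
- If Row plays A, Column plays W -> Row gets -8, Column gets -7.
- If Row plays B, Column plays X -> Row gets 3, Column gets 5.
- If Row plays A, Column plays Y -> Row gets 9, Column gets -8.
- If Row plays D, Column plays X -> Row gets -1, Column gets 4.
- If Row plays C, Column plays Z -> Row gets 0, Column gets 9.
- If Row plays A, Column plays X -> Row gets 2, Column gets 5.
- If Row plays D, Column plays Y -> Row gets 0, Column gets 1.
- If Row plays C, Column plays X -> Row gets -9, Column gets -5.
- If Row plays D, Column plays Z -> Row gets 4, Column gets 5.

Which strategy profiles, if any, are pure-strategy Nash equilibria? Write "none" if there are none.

(A, W): Row can switch to B (-8 → 9). Not NE.
(A, X): Row can switch to B (2 → 3). Not NE.
(A, Y): Column can switch to W (-8 → -7). Not NE.
(A, Z): Row can switch to B (2 → 6). Not NE.
(B, W): Column can switch to X (-1 → 5). Not NE.
(B, X): Row gets 3, best alternative 2; Column gets 5, best alternative 4. No profitable deviation — NE.
(B, Y): Row can switch to A (-8 → 9). Not NE.
(The remaining 9 profiles each have a profitable deviation by the same check.)

(B, X)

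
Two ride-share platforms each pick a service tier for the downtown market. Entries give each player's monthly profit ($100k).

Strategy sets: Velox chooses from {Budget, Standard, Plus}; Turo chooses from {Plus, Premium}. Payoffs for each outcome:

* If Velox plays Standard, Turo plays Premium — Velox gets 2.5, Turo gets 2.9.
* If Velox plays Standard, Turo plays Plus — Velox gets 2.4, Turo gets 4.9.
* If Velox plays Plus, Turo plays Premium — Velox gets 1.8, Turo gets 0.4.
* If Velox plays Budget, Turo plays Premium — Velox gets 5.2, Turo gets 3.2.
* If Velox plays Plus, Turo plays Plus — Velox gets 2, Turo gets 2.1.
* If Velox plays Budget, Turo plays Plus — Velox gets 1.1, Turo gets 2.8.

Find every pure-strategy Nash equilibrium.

(Budget, Plus): Velox can switch to Standard (1.1 → 2.4). Not NE.
(Budget, Premium): Velox gets 5.2, best alternative 2.5; Turo gets 3.2, best alternative 2.8. No profitable deviation — NE.
(Standard, Plus): Velox gets 2.4, best alternative 2; Turo gets 4.9, best alternative 2.9. No profitable deviation — NE.
(Standard, Premium): Velox can switch to Budget (2.5 → 5.2). Not NE.
(Plus, Plus): Velox can switch to Standard (2 → 2.4). Not NE.
(Plus, Premium): Velox can switch to Budget (1.8 → 5.2). Not NE.

(Budget, Premium), (Standard, Plus)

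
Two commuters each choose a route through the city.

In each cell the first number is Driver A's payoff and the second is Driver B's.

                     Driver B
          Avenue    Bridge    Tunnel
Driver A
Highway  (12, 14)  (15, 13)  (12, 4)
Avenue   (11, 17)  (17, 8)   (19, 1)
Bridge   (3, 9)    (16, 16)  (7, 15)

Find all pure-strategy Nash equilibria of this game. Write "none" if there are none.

(Highway, Avenue): Driver A gets 12, best alternative 11; Driver B gets 14, best alternative 13. No profitable deviation — NE.
(Highway, Bridge): Driver A can switch to Avenue (15 → 17). Not NE.
(Highway, Tunnel): Driver A can switch to Avenue (12 → 19). Not NE.
(Avenue, Avenue): Driver A can switch to Highway (11 → 12). Not NE.
(Avenue, Bridge): Driver B can switch to Avenue (8 → 17). Not NE.
(Avenue, Tunnel): Driver B can switch to Avenue (1 → 17). Not NE.
(Bridge, Avenue): Driver A can switch to Highway (3 → 12). Not NE.
(Bridge, Bridge): Driver A can switch to Avenue (16 → 17). Not NE.
(Bridge, Tunnel): Driver A can switch to Highway (7 → 12). Not NE.

Pure NE: (Highway, Avenue)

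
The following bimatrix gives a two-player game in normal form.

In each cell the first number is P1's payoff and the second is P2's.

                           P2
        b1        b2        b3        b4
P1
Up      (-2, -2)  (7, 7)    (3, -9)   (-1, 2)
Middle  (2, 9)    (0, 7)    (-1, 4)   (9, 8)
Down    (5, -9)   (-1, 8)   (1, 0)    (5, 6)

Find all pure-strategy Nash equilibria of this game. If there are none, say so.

For each strategy profile, look for a profitable unilateral deviation.
(Up, b1): P1 can switch to Middle (-2 → 2). Not NE.
(Up, b2): P1 gets 7, best alternative 0; P2 gets 7, best alternative 2. No profitable deviation — NE.
(Up, b3): P2 can switch to b1 (-9 → -2). Not NE.
(Up, b4): P1 can switch to Middle (-1 → 9). Not NE.
(Middle, b1): P1 can switch to Down (2 → 5). Not NE.
(Middle, b2): P1 can switch to Up (0 → 7). Not NE.
(Middle, b3): P1 can switch to Up (-1 → 3). Not NE.
(Middle, b4): P2 can switch to b1 (8 → 9). Not NE.
(Down, b1): P2 can switch to b2 (-9 → 8). Not NE.
(The remaining 3 profiles each have a profitable deviation by the same check.)

(Up, b2)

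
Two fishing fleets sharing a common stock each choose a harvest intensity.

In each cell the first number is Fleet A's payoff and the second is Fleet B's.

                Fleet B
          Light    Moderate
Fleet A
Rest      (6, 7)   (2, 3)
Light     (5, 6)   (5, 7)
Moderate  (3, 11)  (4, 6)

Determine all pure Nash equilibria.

(Rest, Light), (Light, Moderate)

(Rest, Light): Fleet A gets 6, best alternative 5; Fleet B gets 7, best alternative 3. No profitable deviation — NE.
(Rest, Moderate): Fleet A can switch to Light (2 → 5). Not NE.
(Light, Light): Fleet A can switch to Rest (5 → 6). Not NE.
(Light, Moderate): Fleet A gets 5, best alternative 4; Fleet B gets 7, best alternative 6. No profitable deviation — NE.
(Moderate, Light): Fleet A can switch to Rest (3 → 6). Not NE.
(Moderate, Moderate): Fleet A can switch to Light (4 → 5). Not NE.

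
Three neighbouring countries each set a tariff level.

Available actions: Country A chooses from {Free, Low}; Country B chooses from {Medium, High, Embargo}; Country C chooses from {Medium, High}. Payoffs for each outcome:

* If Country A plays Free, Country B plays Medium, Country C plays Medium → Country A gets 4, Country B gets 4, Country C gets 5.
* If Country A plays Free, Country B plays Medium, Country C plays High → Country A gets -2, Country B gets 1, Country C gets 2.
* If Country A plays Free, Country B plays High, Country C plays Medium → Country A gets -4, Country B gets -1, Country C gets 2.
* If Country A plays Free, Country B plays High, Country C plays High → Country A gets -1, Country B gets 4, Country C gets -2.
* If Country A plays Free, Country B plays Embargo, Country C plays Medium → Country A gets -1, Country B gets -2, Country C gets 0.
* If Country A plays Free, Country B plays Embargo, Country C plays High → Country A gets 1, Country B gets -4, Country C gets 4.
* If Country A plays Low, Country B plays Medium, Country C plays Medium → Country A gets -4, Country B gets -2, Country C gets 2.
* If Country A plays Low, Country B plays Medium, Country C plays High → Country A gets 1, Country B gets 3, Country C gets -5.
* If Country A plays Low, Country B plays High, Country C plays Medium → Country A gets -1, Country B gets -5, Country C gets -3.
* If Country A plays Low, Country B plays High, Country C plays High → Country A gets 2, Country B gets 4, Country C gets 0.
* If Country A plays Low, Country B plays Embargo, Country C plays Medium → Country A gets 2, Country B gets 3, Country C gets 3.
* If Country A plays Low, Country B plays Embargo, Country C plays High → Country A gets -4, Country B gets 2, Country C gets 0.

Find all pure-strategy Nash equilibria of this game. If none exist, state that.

The pure Nash equilibria are (Free, Medium, Medium) and (Low, High, High) and (Low, Embargo, Medium).

Mark each player's best response to every combination of opponents' strategies; a profile where every player is best-responding is a pure Nash equilibrium.
Country A against (Medium, Medium): payoffs 4, -4 → best response Free.
Country A against (Medium, High): payoffs -2, 1 → best response Low.
Country A against (High, Medium): payoffs -4, -1 → best response Low.
Country A against (High, High): payoffs -1, 2 → best response Low.
Country A against (Embargo, Medium): payoffs -1, 2 → best response Low.
Country A against (Embargo, High): payoffs 1, -4 → best response Free.
Country B against (Free, Medium): payoffs 4, -1, -2 → best response Medium.
Country B against (Free, High): payoffs 1, 4, -4 → best response High.
Country B against (Low, Medium): payoffs -2, -5, 3 → best response Embargo.
Country B against (Low, High): payoffs 3, 4, 2 → best response High.
Country C against (Free, Medium): payoffs 5, 2 → best response Medium.
Country C against (Free, High): payoffs 2, -2 → best response Medium.
Country C against (Free, Embargo): payoffs 0, 4 → best response High.
Country C against (Low, Medium): payoffs 2, -5 → best response Medium.
Country C against (Low, High): payoffs -3, 0 → best response High.
Country C against (Low, Embargo): payoffs 3, 0 → best response Medium.
Mutual best responses: (Free, Medium, Medium); (Low, High, High); (Low, Embargo, Medium).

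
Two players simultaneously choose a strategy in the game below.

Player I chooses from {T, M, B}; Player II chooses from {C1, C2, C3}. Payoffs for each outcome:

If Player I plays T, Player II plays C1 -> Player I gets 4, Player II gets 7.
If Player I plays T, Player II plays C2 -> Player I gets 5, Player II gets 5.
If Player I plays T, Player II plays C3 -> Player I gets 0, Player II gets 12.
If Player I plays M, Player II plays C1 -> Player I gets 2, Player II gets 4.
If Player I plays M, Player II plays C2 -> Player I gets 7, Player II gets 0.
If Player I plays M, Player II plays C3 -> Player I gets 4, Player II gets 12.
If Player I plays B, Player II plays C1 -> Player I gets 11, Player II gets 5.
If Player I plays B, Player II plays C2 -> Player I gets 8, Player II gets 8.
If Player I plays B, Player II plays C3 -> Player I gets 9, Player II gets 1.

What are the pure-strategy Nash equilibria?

Player I against C1: payoffs 4, 2, 11 → best response B.
Player I against C2: payoffs 5, 7, 8 → best response B.
Player I against C3: payoffs 0, 4, 9 → best response B.
Player II against T: payoffs 7, 5, 12 → best response C3.
Player II against M: payoffs 4, 0, 12 → best response C3.
Player II against B: payoffs 5, 8, 1 → best response C2.
Mutual best responses: (B, C2).

The unique pure-strategy Nash equilibrium is (B, C2).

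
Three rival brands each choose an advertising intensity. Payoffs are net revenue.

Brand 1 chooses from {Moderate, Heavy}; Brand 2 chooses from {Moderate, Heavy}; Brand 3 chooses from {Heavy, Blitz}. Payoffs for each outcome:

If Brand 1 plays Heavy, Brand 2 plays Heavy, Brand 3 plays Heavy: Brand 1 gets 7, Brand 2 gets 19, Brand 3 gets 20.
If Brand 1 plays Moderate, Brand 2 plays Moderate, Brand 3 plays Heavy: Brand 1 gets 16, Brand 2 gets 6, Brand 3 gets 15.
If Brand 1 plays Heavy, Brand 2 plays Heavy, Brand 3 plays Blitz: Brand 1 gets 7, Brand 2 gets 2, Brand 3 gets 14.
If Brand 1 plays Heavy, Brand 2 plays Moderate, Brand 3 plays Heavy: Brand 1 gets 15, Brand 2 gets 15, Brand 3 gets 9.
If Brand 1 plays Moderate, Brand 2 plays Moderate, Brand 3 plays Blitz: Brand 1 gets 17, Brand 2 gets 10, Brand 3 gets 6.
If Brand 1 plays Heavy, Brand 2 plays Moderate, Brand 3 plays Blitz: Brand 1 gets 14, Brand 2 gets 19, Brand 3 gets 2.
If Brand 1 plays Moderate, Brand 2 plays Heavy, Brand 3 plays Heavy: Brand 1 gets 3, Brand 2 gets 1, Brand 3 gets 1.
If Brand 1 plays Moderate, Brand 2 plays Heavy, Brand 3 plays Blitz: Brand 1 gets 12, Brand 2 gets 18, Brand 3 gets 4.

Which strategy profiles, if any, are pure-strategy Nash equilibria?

Brand 1 against (Moderate, Heavy): payoffs 16, 15 → best response Moderate.
Brand 1 against (Moderate, Blitz): payoffs 17, 14 → best response Moderate.
Brand 1 against (Heavy, Heavy): payoffs 3, 7 → best response Heavy.
Brand 1 against (Heavy, Blitz): payoffs 12, 7 → best response Moderate.
Brand 2 against (Moderate, Heavy): payoffs 6, 1 → best response Moderate.
Brand 2 against (Moderate, Blitz): payoffs 10, 18 → best response Heavy.
Brand 2 against (Heavy, Heavy): payoffs 15, 19 → best response Heavy.
Brand 2 against (Heavy, Blitz): payoffs 19, 2 → best response Moderate.
Brand 3 against (Moderate, Moderate): payoffs 15, 6 → best response Heavy.
Brand 3 against (Moderate, Heavy): payoffs 1, 4 → best response Blitz.
Brand 3 against (Heavy, Moderate): payoffs 9, 2 → best response Heavy.
Brand 3 against (Heavy, Heavy): payoffs 20, 14 → best response Heavy.
Mutual best responses: (Moderate, Moderate, Heavy); (Moderate, Heavy, Blitz); (Heavy, Heavy, Heavy).

The pure Nash equilibria are (Moderate, Moderate, Heavy), (Moderate, Heavy, Blitz), (Heavy, Heavy, Heavy).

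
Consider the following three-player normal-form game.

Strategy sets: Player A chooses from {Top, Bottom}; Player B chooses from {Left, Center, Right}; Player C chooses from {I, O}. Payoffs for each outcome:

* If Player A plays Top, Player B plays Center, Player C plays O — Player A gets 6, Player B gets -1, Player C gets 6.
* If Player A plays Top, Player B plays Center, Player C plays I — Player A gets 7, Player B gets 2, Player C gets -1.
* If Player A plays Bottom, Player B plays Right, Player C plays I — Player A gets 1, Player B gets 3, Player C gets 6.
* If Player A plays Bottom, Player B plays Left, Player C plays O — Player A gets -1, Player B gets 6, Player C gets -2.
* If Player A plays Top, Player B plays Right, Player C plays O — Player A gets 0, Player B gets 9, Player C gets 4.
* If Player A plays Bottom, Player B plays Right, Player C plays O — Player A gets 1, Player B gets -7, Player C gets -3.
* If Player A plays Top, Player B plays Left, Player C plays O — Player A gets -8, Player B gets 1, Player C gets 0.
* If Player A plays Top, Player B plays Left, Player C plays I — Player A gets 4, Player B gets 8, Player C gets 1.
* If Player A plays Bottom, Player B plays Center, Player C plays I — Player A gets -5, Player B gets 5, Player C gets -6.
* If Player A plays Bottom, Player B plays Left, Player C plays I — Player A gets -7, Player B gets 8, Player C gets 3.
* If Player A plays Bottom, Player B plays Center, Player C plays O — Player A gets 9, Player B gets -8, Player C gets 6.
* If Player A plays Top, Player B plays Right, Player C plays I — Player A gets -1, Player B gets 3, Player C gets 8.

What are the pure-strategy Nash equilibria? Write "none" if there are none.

The unique pure-strategy Nash equilibrium is (Top, Left, I).

Player A against (Left, I): payoffs 4, -7 → best response Top.
Player A against (Left, O): payoffs -8, -1 → best response Bottom.
Player A against (Center, I): payoffs 7, -5 → best response Top.
Player A against (Center, O): payoffs 6, 9 → best response Bottom.
Player A against (Right, I): payoffs -1, 1 → best response Bottom.
Player A against (Right, O): payoffs 0, 1 → best response Bottom.
Player B against (Top, I): payoffs 8, 2, 3 → best response Left.
Player B against (Top, O): payoffs 1, -1, 9 → best response Right.
Player B against (Bottom, I): payoffs 8, 5, 3 → best response Left.
Player B against (Bottom, O): payoffs 6, -8, -7 → best response Left.
Player C against (Top, Left): payoffs 1, 0 → best response I.
Player C against (Top, Center): payoffs -1, 6 → best response O.
Player C against (Top, Right): payoffs 8, 4 → best response I.
Player C against (Bottom, Left): payoffs 3, -2 → best response I.
Player C against (Bottom, Center): payoffs -6, 6 → best response O.
Player C against (Bottom, Right): payoffs 6, -3 → best response I.
Mutual best responses: (Top, Left, I).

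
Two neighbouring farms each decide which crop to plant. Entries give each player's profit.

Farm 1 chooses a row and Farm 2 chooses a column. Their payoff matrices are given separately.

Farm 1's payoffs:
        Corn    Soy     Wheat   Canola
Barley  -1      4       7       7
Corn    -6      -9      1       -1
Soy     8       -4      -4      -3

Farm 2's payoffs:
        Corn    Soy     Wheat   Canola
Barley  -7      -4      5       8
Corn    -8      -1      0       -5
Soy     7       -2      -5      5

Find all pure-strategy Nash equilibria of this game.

Pure-strategy Nash equilibria: (Barley, Canola); (Soy, Corn)

Farm 1 against Corn: payoffs -1, -6, 8 → best response Soy.
Farm 1 against Soy: payoffs 4, -9, -4 → best response Barley.
Farm 1 against Wheat: payoffs 7, 1, -4 → best response Barley.
Farm 1 against Canola: payoffs 7, -1, -3 → best response Barley.
Farm 2 against Barley: payoffs -7, -4, 5, 8 → best response Canola.
Farm 2 against Corn: payoffs -8, -1, 0, -5 → best response Wheat.
Farm 2 against Soy: payoffs 7, -2, -5, 5 → best response Corn.
Mutual best responses: (Barley, Canola); (Soy, Corn).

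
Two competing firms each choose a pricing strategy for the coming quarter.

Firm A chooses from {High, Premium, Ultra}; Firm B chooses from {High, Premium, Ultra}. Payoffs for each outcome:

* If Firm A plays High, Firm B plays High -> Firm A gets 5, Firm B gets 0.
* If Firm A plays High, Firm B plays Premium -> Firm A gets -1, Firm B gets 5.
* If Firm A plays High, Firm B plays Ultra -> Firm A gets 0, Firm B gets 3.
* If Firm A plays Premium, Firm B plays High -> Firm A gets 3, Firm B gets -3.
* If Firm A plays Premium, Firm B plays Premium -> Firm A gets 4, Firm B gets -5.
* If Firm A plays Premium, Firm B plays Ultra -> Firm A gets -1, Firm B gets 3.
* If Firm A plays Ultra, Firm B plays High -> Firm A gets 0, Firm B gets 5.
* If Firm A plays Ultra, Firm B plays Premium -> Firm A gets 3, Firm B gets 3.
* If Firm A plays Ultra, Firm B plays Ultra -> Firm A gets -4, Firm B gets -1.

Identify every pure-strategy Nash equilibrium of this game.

No pure-strategy Nash equilibrium.

(High, High): Firm B can switch to Premium (0 → 5). Not NE.
(High, Premium): Firm A can switch to Premium (-1 → 4). Not NE.
(High, Ultra): Firm B can switch to Premium (3 → 5). Not NE.
(Premium, High): Firm A can switch to High (3 → 5). Not NE.
(Premium, Premium): Firm B can switch to High (-5 → -3). Not NE.
(Premium, Ultra): Firm A can switch to High (-1 → 0). Not NE.
(Ultra, High): Firm A can switch to High (0 → 5). Not NE.
(Ultra, Premium): Firm A can switch to Premium (3 → 4). Not NE.
(The remaining 1 profile has a profitable deviation by the same check.)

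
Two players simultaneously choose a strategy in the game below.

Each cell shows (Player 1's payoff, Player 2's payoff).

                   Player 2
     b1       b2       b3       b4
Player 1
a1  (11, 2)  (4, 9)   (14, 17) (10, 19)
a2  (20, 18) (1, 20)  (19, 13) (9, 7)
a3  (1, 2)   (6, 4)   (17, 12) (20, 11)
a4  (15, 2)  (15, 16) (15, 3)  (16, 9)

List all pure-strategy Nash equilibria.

Mark each player's best response to every combination of opponents' strategies; a profile where every player is best-responding is a pure Nash equilibrium.
Player 1 against b1: payoffs 11, 20, 1, 15 → best response a2.
Player 1 against b2: payoffs 4, 1, 6, 15 → best response a4.
Player 1 against b3: payoffs 14, 19, 17, 15 → best response a2.
Player 1 against b4: payoffs 10, 9, 20, 16 → best response a3.
Player 2 against a1: payoffs 2, 9, 17, 19 → best response b4.
Player 2 against a2: payoffs 18, 20, 13, 7 → best response b2.
Player 2 against a3: payoffs 2, 4, 12, 11 → best response b3.
Player 2 against a4: payoffs 2, 16, 3, 9 → best response b2.
Mutual best responses: (a4, b2).

Pure NE: (a4, b2)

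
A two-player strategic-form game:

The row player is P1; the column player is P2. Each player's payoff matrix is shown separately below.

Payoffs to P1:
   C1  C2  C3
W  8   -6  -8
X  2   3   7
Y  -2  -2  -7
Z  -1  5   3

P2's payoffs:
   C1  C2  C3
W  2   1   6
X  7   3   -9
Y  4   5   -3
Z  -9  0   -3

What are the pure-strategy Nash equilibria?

(Z, C2)

For each player, find the best response to each opponent profile; mutual best responses are the pure NE.
P1 against C1: payoffs 8, 2, -2, -1 → best response W.
P1 against C2: payoffs -6, 3, -2, 5 → best response Z.
P1 against C3: payoffs -8, 7, -7, 3 → best response X.
P2 against W: payoffs 2, 1, 6 → best response C3.
P2 against X: payoffs 7, 3, -9 → best response C1.
P2 against Y: payoffs 4, 5, -3 → best response C2.
P2 against Z: payoffs -9, 0, -3 → best response C2.
Mutual best responses: (Z, C2).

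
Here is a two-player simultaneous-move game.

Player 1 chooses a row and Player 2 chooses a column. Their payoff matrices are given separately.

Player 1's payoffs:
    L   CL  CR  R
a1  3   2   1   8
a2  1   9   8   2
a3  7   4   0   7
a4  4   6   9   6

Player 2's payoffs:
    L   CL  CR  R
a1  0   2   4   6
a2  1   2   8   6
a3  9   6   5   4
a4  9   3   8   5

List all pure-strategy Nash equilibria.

The pure Nash equilibria are (a1, R); (a3, L).

Player 1 against L: payoffs 3, 1, 7, 4 → best response a3.
Player 1 against CL: payoffs 2, 9, 4, 6 → best response a2.
Player 1 against CR: payoffs 1, 8, 0, 9 → best response a4.
Player 1 against R: payoffs 8, 2, 7, 6 → best response a1.
Player 2 against a1: payoffs 0, 2, 4, 6 → best response R.
Player 2 against a2: payoffs 1, 2, 8, 6 → best response CR.
Player 2 against a3: payoffs 9, 6, 5, 4 → best response L.
Player 2 against a4: payoffs 9, 3, 8, 5 → best response L.
Mutual best responses: (a1, R); (a3, L).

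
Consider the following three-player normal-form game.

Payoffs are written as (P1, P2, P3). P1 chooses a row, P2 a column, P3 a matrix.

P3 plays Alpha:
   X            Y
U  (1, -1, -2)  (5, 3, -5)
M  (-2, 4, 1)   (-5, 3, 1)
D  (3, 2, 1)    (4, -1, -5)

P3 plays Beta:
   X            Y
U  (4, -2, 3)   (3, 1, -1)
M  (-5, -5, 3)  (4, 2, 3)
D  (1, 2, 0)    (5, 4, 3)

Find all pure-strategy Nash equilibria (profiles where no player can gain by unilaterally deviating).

Pure-strategy Nash equilibria: (D, X, Alpha); (D, Y, Beta)

(U, X, Alpha): P1 can switch to D (1 → 3). Not NE.
(U, X, Beta): P2 can switch to Y (-2 → 1). Not NE.
(U, Y, Alpha): P3 can switch to Beta (-5 → -1). Not NE.
(U, Y, Beta): P1 can switch to M (3 → 4). Not NE.
(M, X, Alpha): P1 can switch to U (-2 → 1). Not NE.
(M, X, Beta): P1 can switch to U (-5 → 4). Not NE.
(D, X, Alpha): P1 gets 3, best alternative 1; P2 gets 2, best alternative -1; P3 gets 1, best alternative 0. No profitable deviation — NE.
(D, Y, Beta): P1 gets 5, best alternative 4; P2 gets 4, best alternative 2; P3 gets 3, best alternative -5. No profitable deviation — NE.
(The remaining 4 profiles each have a profitable deviation by the same check.)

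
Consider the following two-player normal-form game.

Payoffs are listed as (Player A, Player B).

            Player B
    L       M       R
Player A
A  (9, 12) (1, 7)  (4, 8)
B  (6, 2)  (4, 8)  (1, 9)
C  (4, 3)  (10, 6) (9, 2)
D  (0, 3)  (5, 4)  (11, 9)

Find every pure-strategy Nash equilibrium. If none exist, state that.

(A, L), (C, M), (D, R)

Player A against L: payoffs 9, 6, 4, 0 → best response A.
Player A against M: payoffs 1, 4, 10, 5 → best response C.
Player A against R: payoffs 4, 1, 9, 11 → best response D.
Player B against A: payoffs 12, 7, 8 → best response L.
Player B against B: payoffs 2, 8, 9 → best response R.
Player B against C: payoffs 3, 6, 2 → best response M.
Player B against D: payoffs 3, 4, 9 → best response R.
Mutual best responses: (A, L); (C, M); (D, R).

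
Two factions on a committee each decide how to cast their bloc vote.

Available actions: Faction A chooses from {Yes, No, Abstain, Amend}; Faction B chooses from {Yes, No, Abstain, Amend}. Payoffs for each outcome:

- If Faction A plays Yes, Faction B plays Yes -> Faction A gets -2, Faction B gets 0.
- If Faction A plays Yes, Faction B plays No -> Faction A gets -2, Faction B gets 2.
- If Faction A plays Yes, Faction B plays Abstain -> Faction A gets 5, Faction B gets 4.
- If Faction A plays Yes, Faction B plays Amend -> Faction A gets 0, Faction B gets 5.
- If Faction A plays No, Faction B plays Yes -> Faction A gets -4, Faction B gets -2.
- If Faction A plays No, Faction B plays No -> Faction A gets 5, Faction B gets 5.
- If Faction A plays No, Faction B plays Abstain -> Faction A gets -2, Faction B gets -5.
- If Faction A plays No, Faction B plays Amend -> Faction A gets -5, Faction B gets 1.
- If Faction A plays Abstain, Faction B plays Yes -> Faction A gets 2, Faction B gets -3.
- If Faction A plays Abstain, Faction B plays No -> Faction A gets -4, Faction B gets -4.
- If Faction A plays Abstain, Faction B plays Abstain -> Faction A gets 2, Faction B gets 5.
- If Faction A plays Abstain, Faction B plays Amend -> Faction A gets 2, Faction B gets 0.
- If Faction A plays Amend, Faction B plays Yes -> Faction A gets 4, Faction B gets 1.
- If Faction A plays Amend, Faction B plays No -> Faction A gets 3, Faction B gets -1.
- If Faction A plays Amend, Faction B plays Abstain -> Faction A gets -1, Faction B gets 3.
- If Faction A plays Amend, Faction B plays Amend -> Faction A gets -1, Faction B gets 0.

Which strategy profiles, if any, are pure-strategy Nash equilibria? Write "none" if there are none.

Pure NE: (No, No)

Check each profile: it is a Nash equilibrium iff no player can strictly gain by switching unilaterally.
(Yes, Yes): Faction A can switch to Abstain (-2 → 2). Not NE.
(Yes, No): Faction A can switch to No (-2 → 5). Not NE.
(Yes, Abstain): Faction B can switch to Amend (4 → 5). Not NE.
(Yes, Amend): Faction A can switch to Abstain (0 → 2). Not NE.
(No, Yes): Faction A can switch to Yes (-4 → -2). Not NE.
(No, No): Faction A gets 5, best alternative 3; Faction B gets 5, best alternative 1. No profitable deviation — NE.
(No, Abstain): Faction A can switch to Yes (-2 → 5). Not NE.
(No, Amend): Faction A can switch to Yes (-5 → 0). Not NE.
(Abstain, Yes): Faction A can switch to Amend (2 → 4). Not NE.
(Abstain, No): Faction A can switch to Yes (-4 → -2). Not NE.
(Abstain, Abstain): Faction A can switch to Yes (2 → 5). Not NE.
(The remaining 5 profiles each have a profitable deviation by the same check.)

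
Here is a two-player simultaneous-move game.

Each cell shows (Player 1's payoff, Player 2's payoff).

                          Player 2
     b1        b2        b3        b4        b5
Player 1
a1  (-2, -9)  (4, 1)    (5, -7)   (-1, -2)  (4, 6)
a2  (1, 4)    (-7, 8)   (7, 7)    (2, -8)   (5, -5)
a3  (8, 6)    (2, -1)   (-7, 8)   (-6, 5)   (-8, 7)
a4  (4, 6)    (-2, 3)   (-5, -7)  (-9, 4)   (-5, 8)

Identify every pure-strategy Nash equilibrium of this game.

none

For each strategy profile, look for a profitable unilateral deviation.
(a1, b1): Player 1 can switch to a2 (-2 → 1). Not NE.
(a1, b2): Player 2 can switch to b5 (1 → 6). Not NE.
(a1, b3): Player 1 can switch to a2 (5 → 7). Not NE.
(a1, b4): Player 1 can switch to a2 (-1 → 2). Not NE.
(a1, b5): Player 1 can switch to a2 (4 → 5). Not NE.
(a2, b1): Player 1 can switch to a3 (1 → 8). Not NE.
(a2, b2): Player 1 can switch to a1 (-7 → 4). Not NE.
(a2, b3): Player 2 can switch to b2 (7 → 8). Not NE.
(The remaining 12 profiles each have a profitable deviation by the same check.)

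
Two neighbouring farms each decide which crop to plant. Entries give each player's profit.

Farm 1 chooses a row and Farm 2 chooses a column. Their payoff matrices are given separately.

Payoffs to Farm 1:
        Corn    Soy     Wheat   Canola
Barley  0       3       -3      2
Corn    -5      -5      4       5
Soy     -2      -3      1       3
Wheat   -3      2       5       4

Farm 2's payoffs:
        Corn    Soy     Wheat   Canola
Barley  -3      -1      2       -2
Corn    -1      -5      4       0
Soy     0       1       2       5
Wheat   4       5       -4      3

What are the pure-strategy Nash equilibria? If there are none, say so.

Farm 1 against Corn: payoffs 0, -5, -2, -3 → best response Barley.
Farm 1 against Soy: payoffs 3, -5, -3, 2 → best response Barley.
Farm 1 against Wheat: payoffs -3, 4, 1, 5 → best response Wheat.
Farm 1 against Canola: payoffs 2, 5, 3, 4 → best response Corn.
Farm 2 against Barley: payoffs -3, -1, 2, -2 → best response Wheat.
Farm 2 against Corn: payoffs -1, -5, 4, 0 → best response Wheat.
Farm 2 against Soy: payoffs 0, 1, 2, 5 → best response Canola.
Farm 2 against Wheat: payoffs 4, 5, -4, 3 → best response Soy.
No profile is a mutual best response for all players.

No pure-strategy Nash equilibrium.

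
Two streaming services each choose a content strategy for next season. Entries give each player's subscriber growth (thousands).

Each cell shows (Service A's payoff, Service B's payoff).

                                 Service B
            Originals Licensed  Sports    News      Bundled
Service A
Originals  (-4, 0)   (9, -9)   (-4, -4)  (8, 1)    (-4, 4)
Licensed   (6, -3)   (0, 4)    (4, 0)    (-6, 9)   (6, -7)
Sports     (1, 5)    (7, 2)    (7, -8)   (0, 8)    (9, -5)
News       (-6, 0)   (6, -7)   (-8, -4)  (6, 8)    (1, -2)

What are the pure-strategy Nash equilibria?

Service A against Originals: payoffs -4, 6, 1, -6 → best response Licensed.
Service A against Licensed: payoffs 9, 0, 7, 6 → best response Originals.
Service A against Sports: payoffs -4, 4, 7, -8 → best response Sports.
Service A against News: payoffs 8, -6, 0, 6 → best response Originals.
Service A against Bundled: payoffs -4, 6, 9, 1 → best response Sports.
Service B against Originals: payoffs 0, -9, -4, 1, 4 → best response Bundled.
Service B against Licensed: payoffs -3, 4, 0, 9, -7 → best response News.
Service B against Sports: payoffs 5, 2, -8, 8, -5 → best response News.
Service B against News: payoffs 0, -7, -4, 8, -2 → best response News.
No profile is a mutual best response for all players.

No pure-strategy Nash equilibrium.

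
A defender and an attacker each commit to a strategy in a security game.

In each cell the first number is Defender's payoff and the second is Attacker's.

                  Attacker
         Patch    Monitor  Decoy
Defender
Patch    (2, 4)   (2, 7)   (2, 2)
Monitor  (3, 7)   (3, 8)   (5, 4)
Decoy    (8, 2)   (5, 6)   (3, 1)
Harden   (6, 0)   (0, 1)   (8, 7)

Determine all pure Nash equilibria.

(Decoy, Monitor); (Harden, Decoy)

For each player, find the best response to each opponent profile; mutual best responses are the pure NE.
Defender against Patch: payoffs 2, 3, 8, 6 → best response Decoy.
Defender against Monitor: payoffs 2, 3, 5, 0 → best response Decoy.
Defender against Decoy: payoffs 2, 5, 3, 8 → best response Harden.
Attacker against Patch: payoffs 4, 7, 2 → best response Monitor.
Attacker against Monitor: payoffs 7, 8, 4 → best response Monitor.
Attacker against Decoy: payoffs 2, 6, 1 → best response Monitor.
Attacker against Harden: payoffs 0, 1, 7 → best response Decoy.
Mutual best responses: (Decoy, Monitor); (Harden, Decoy).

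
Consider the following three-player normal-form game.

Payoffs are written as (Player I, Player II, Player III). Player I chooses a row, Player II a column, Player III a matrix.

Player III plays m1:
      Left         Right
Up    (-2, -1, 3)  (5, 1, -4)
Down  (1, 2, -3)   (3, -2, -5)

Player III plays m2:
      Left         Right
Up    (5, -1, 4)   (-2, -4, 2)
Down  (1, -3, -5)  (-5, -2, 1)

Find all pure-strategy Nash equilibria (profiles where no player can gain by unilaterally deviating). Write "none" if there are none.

The pure Nash equilibria are (Up, Left, m2), (Down, Left, m1).

Player I against (Left, m1): payoffs -2, 1 → best response Down.
Player I against (Left, m2): payoffs 5, 1 → best response Up.
Player I against (Right, m1): payoffs 5, 3 → best response Up.
Player I against (Right, m2): payoffs -2, -5 → best response Up.
Player II against (Up, m1): payoffs -1, 1 → best response Right.
Player II against (Up, m2): payoffs -1, -4 → best response Left.
Player II against (Down, m1): payoffs 2, -2 → best response Left.
Player II against (Down, m2): payoffs -3, -2 → best response Right.
Player III against (Up, Left): payoffs 3, 4 → best response m2.
Player III against (Up, Right): payoffs -4, 2 → best response m2.
Player III against (Down, Left): payoffs -3, -5 → best response m1.
Player III against (Down, Right): payoffs -5, 1 → best response m2.
Mutual best responses: (Up, Left, m2); (Down, Left, m1).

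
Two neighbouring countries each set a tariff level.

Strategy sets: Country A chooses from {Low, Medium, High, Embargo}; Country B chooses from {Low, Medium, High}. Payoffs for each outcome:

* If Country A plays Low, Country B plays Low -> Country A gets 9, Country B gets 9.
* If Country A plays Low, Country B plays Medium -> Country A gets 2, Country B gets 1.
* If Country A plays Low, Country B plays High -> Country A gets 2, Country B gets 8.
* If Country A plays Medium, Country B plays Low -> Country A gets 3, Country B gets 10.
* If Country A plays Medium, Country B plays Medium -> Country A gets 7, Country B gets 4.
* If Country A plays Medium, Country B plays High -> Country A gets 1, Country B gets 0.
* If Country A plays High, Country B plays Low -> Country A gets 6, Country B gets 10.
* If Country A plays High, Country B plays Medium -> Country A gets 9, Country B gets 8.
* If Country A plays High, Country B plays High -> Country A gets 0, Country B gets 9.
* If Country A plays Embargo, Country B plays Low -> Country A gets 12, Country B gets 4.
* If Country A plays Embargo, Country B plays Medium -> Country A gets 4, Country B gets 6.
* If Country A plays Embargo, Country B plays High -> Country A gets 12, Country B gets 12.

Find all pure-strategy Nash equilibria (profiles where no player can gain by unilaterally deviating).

For each player, find the best response to each opponent profile; mutual best responses are the pure NE.
Country A against Low: payoffs 9, 3, 6, 12 → best response Embargo.
Country A against Medium: payoffs 2, 7, 9, 4 → best response High.
Country A against High: payoffs 2, 1, 0, 12 → best response Embargo.
Country B against Low: payoffs 9, 1, 8 → best response Low.
Country B against Medium: payoffs 10, 4, 0 → best response Low.
Country B against High: payoffs 10, 8, 9 → best response Low.
Country B against Embargo: payoffs 4, 6, 12 → best response High.
Mutual best responses: (Embargo, High).

The unique pure-strategy Nash equilibrium is (Embargo, High).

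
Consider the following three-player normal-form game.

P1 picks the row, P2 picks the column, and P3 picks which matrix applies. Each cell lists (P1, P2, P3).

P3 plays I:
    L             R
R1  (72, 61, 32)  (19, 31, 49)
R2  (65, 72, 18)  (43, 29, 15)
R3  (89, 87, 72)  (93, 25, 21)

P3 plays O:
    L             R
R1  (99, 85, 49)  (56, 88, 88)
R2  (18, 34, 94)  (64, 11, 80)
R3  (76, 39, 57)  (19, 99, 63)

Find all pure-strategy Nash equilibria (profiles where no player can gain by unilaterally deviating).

The unique pure-strategy Nash equilibrium is (R3, L, I).

P1 against (L, I): payoffs 72, 65, 89 → best response R3.
P1 against (L, O): payoffs 99, 18, 76 → best response R1.
P1 against (R, I): payoffs 19, 43, 93 → best response R3.
P1 against (R, O): payoffs 56, 64, 19 → best response R2.
P2 against (R1, I): payoffs 61, 31 → best response L.
P2 against (R1, O): payoffs 85, 88 → best response R.
P2 against (R2, I): payoffs 72, 29 → best response L.
P2 against (R2, O): payoffs 34, 11 → best response L.
P2 against (R3, I): payoffs 87, 25 → best response L.
P2 against (R3, O): payoffs 39, 99 → best response R.
P3 against (R1, L): payoffs 32, 49 → best response O.
P3 against (R1, R): payoffs 49, 88 → best response O.
P3 against (R2, L): payoffs 18, 94 → best response O.
P3 against (R2, R): payoffs 15, 80 → best response O.
P3 against (R3, L): payoffs 72, 57 → best response I.
P3 against (R3, R): payoffs 21, 63 → best response O.
Mutual best responses: (R3, L, I).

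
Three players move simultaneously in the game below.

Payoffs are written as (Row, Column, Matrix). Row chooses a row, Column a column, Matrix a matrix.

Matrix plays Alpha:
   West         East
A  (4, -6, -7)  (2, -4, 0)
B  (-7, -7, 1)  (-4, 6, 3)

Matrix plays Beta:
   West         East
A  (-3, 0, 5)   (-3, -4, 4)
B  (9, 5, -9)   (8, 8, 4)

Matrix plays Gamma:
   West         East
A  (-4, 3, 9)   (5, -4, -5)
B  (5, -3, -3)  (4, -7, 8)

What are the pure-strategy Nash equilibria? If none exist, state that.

There is no pure-strategy Nash equilibrium.

(A, West, Alpha): Column can switch to East (-6 → -4). Not NE.
(A, West, Beta): Row can switch to B (-3 → 9). Not NE.
(A, West, Gamma): Row can switch to B (-4 → 5). Not NE.
(A, East, Alpha): Matrix can switch to Beta (0 → 4). Not NE.
(A, East, Beta): Row can switch to B (-3 → 8). Not NE.
(A, East, Gamma): Column can switch to West (-4 → 3). Not NE.
(B, West, Alpha): Row can switch to A (-7 → 4). Not NE.
(B, West, Beta): Column can switch to East (5 → 8). Not NE.
(B, West, Gamma): Matrix can switch to Alpha (-3 → 1). Not NE.
(B, East, Alpha): Row can switch to A (-4 → 2). Not NE.
(The remaining 2 profiles each have a profitable deviation by the same check.)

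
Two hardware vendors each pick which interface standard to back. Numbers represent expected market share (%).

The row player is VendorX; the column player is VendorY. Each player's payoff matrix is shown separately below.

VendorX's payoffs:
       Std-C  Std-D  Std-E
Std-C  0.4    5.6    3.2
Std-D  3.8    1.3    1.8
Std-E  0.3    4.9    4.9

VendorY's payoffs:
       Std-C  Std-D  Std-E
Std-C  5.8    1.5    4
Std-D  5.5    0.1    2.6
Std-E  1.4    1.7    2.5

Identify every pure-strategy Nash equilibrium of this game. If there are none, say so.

(Std-D, Std-C) and (Std-E, Std-E)

VendorX against Std-C: payoffs 0.4, 3.8, 0.3 → best response Std-D.
VendorX against Std-D: payoffs 5.6, 1.3, 4.9 → best response Std-C.
VendorX against Std-E: payoffs 3.2, 1.8, 4.9 → best response Std-E.
VendorY against Std-C: payoffs 5.8, 1.5, 4 → best response Std-C.
VendorY against Std-D: payoffs 5.5, 0.1, 2.6 → best response Std-C.
VendorY against Std-E: payoffs 1.4, 1.7, 2.5 → best response Std-E.
Mutual best responses: (Std-D, Std-C); (Std-E, Std-E).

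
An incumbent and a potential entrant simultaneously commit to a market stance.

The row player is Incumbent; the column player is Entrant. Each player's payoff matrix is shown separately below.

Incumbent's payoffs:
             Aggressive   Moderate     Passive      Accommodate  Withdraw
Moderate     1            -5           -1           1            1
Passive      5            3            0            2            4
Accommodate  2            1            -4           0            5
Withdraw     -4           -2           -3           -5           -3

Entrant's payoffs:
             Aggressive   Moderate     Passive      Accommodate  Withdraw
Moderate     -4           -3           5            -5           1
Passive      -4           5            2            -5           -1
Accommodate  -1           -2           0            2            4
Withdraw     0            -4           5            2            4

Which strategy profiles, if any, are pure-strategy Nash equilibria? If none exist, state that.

(Moderate, Aggressive): Incumbent can switch to Passive (1 → 5). Not NE.
(Moderate, Moderate): Incumbent can switch to Passive (-5 → 3). Not NE.
(Moderate, Passive): Incumbent can switch to Passive (-1 → 0). Not NE.
(Moderate, Accommodate): Incumbent can switch to Passive (1 → 2). Not NE.
(Moderate, Withdraw): Incumbent can switch to Passive (1 → 4). Not NE.
(Passive, Aggressive): Entrant can switch to Moderate (-4 → 5). Not NE.
(Passive, Moderate): Incumbent gets 3, best alternative 1; Entrant gets 5, best alternative 2. No profitable deviation — NE.
(Passive, Passive): Entrant can switch to Moderate (2 → 5). Not NE.
(Passive, Accommodate): Entrant can switch to Aggressive (-5 → -4). Not NE.
(Passive, Withdraw): Incumbent can switch to Accommodate (4 → 5). Not NE.
(Accommodate, Aggressive): Incumbent can switch to Passive (2 → 5). Not NE.
(Accommodate, Moderate): Incumbent can switch to Passive (1 → 3). Not NE.
(Accommodate, Passive): Incumbent can switch to Moderate (-4 → -1). Not NE.
(Accommodate, Withdraw): Incumbent gets 5, best alternative 4; Entrant gets 4, best alternative 2. No profitable deviation — NE.
(The remaining 6 profiles each have a profitable deviation by the same check.)

Pure-strategy Nash equilibria: (Passive, Moderate), (Accommodate, Withdraw)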